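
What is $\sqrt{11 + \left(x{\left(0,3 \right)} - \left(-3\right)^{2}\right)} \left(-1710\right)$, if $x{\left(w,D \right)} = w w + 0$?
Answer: $- 1710 \sqrt{2} \approx -2418.3$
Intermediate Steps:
$x{\left(w,D \right)} = w^{2}$ ($x{\left(w,D \right)} = w^{2} + 0 = w^{2}$)
$\sqrt{11 + \left(x{\left(0,3 \right)} - \left(-3\right)^{2}\right)} \left(-1710\right) = \sqrt{11 + \left(0^{2} - \left(-3\right)^{2}\right)} \left(-1710\right) = \sqrt{11 + \left(0 - 9\right)} \left(-1710\right) = \sqrt{11 - 9} \left(-1710\right) = \sqrt{2} \left(-1710\right) = - 1710 \sqrt{2}$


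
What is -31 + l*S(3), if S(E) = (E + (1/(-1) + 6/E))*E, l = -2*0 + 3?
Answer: 5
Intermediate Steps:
l = 3 (l = 0 + 3 = 3)
S(E) = E*(-1 + E + 6/E) (S(E) = (E + (1*(-1) + 6/E))*E = (E + (-1 + 6/E))*E = (-1 + E + 6/E)*E = E*(-1 + E + 6/E))
-31 + l*S(3) = -31 + 3*(6 + 3**2 - 1*3) = -31 + 3*(6 + 9 - 3) = -31 + 3*12 = -31 + 36 = 5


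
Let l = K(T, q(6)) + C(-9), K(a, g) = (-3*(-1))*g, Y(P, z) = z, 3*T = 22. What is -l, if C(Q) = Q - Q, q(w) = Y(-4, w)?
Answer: -18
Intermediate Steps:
T = 22/3 (T = (⅓)*22 = 22/3 ≈ 7.3333)
q(w) = w
C(Q) = 0
K(a, g) = 3*g
l = 18 (l = 3*6 + 0 = 18 + 0 = 18)
-l = -1*18 = -18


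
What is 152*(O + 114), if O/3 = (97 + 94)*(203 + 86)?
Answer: 25188072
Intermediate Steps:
O = 165597 (O = 3*((97 + 94)*(203 + 86)) = 3*(191*289) = 3*55199 = 165597)
152*(O + 114) = 152*(165597 + 114) = 152*165711 = 25188072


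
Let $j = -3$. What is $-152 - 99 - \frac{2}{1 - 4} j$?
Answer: $46$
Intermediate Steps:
$-152 - 99 - \frac{2}{1 - 4} j = -152 - 99 - \frac{2}{1 - 4} \left(-3\right) = -152 - 99 - \frac{2}{-3} \left(-3\right) = -152 - 99 \left(-2\right) \left(- \frac{1}{3}\right) \left(-3\right) = -152 - 99 \cdot \frac{2}{3} \left(-3\right) = -152 - -198 = -152 + 198 = 46$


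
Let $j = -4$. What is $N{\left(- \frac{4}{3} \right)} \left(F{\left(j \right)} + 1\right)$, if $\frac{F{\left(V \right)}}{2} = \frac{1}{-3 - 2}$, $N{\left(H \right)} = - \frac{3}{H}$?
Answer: $\frac{27}{20} \approx 1.35$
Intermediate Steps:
$F{\left(V \right)} = - \frac{2}{5}$ ($F{\left(V \right)} = \frac{2}{-3 - 2} = \frac{2}{-5} = 2 \left(- \frac{1}{5}\right) = - \frac{2}{5}$)
$N{\left(- \frac{4}{3} \right)} \left(F{\left(j \right)} + 1\right) = - \frac{3}{\left(-4\right) \frac{1}{3}} \left(- \frac{2}{5} + 1\right) = - \frac{3}{\left(-4\right) \frac{1}{3}} \cdot \frac{3}{5} = - \frac{3}{- \frac{4}{3}} \cdot \frac{3}{5} = \left(-3\right) \left(- \frac{3}{4}\right) \frac{3}{5} = \frac{9}{4} \cdot \frac{3}{5} = \frac{27}{20}$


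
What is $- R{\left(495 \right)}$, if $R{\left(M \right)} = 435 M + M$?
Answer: $-215820$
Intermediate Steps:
$R{\left(M \right)} = 436 M$
$- R{\left(495 \right)} = - 436 \cdot 495 = \left(-1\right) 215820 = -215820$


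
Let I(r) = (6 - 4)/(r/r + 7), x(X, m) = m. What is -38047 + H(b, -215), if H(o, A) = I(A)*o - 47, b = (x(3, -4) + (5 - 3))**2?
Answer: -38093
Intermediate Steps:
b = 4 (b = (-4 + (5 - 3))**2 = (-4 + 2)**2 = (-2)**2 = 4)
I(r) = 1/4 (I(r) = 2/(1 + 7) = 2/8 = 2*(1/8) = 1/4)
H(o, A) = -47 + o/4 (H(o, A) = o/4 - 47 = -47 + o/4)
-38047 + H(b, -215) = -38047 + (-47 + (1/4)*4) = -38047 + (-47 + 1) = -38047 - 46 = -38093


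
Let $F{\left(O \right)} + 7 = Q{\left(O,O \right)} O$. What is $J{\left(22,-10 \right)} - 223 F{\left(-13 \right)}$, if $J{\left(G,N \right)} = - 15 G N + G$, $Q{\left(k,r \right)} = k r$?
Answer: $494814$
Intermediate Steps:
$J{\left(G,N \right)} = G - 15 G N$ ($J{\left(G,N \right)} = - 15 G N + G = G - 15 G N$)
$F{\left(O \right)} = -7 + O^{3}$ ($F{\left(O \right)} = -7 + O O O = -7 + O^{2} O = -7 + O^{3}$)
$J{\left(22,-10 \right)} - 223 F{\left(-13 \right)} = 22 \left(1 - -150\right) - 223 \left(-7 + \left(-13\right)^{3}\right) = 22 \left(1 + 150\right) - 223 \left(-7 - 2197\right) = 22 \cdot 151 - -491492 = 3322 + 491492 = 494814$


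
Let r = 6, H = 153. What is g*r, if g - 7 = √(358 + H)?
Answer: 42 + 6*√511 ≈ 177.63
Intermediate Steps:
g = 7 + √511 (g = 7 + √(358 + 153) = 7 + √511 ≈ 29.605)
g*r = (7 + √511)*6 = 42 + 6*√511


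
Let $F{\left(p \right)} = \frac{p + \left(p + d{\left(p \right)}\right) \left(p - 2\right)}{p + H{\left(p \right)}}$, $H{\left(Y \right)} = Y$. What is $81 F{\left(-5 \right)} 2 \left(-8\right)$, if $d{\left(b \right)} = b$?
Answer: $8424$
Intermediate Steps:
$F{\left(p \right)} = \frac{p + 2 p \left(-2 + p\right)}{2 p}$ ($F{\left(p \right)} = \frac{p + \left(p + p\right) \left(p - 2\right)}{p + p} = \frac{p + 2 p \left(-2 + p\right)}{2 p}$)
$81 F{\left(-5 \right)} 2 \left(-8\right) = 81 \left(- \frac{3}{2} - 5\right) 2 \left(-8\right) = 81 \left(- \frac{13}{2}\right) 2 \left(-8\right) = 81 \left(\left(-13\right) \left(-8\right)\right) = 81 \cdot 104 = 8424$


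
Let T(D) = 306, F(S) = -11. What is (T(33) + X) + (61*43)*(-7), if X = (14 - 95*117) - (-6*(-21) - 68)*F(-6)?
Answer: -28518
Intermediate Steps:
X = -10463 (X = (14 - 95*117) - (-6*(-21) - 68)*(-11) = (14 - 11115) - (126 - 68)*(-11) = -11101 - 58*(-11) = -11101 - 1*(-638) = -11101 + 638 = -10463)
(T(33) + X) + (61*43)*(-7) = (306 - 10463) + (61*43)*(-7) = -10157 + 2623*(-7) = -10157 - 18361 = -28518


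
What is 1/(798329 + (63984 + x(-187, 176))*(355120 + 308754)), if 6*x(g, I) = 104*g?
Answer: 3/120978826259 ≈ 2.4798e-11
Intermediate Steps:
x(g, I) = 52*g/3 (x(g, I) = (104*g)/6 = 52*g/3)
1/(798329 + (63984 + x(-187, 176))*(355120 + 308754)) = 1/(798329 + (63984 + (52/3)*(-187))*(355120 + 308754)) = 1/(798329 + (63984 - 9724/3)*663874) = 1/(798329 + (182228/3)*663874) = 1/(798329 + 120976431272/3) = 1/(120978826259/3) = 3/120978826259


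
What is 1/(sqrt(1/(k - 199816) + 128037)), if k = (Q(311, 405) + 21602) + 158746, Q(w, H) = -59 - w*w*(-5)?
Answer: sqrt(27575122561649186)/59419154887 ≈ 0.0027947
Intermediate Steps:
Q(w, H) = -59 + 5*w**2 (Q(w, H) = -59 - w**2*(-5) = -59 - (-5)*w**2 = -59 + 5*w**2)
k = 663894 (k = ((-59 + 5*311**2) + 21602) + 158746 = ((-59 + 5*96721) + 21602) + 158746 = ((-59 + 483605) + 21602) + 158746 = (483546 + 21602) + 158746 = 505148 + 158746 = 663894)
1/(sqrt(1/(k - 199816) + 128037)) = 1/(sqrt(1/(663894 - 199816) + 128037)) = 1/(sqrt(1/464078 + 128037)) = 1/(sqrt(59419154887/464078)) = 1/(sqrt(27575122561649186)/464078) = sqrt(27575122561649186)/59419154887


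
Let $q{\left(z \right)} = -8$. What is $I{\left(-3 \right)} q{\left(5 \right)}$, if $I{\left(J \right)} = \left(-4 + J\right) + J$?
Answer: $80$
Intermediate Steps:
$I{\left(J \right)} = -4 + 2 J$
$I{\left(-3 \right)} q{\left(5 \right)} = \left(-4 + 2 \left(-3\right)\right) \left(-8\right) = \left(-4 - 6\right) \left(-8\right) = \left(-10\right) \left(-8\right) = 80$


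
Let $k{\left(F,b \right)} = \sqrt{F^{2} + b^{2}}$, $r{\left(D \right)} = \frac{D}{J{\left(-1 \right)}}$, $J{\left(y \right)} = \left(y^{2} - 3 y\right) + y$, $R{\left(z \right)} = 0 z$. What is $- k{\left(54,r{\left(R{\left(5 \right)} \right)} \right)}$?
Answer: $-54$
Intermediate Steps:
$R{\left(z \right)} = 0$
$J{\left(y \right)} = y^{2} - 2 y$
$r{\left(D \right)} = \frac{D}{3}$ ($r{\left(D \right)} = \frac{D}{\left(-1\right) \left(-2 - 1\right)} = \frac{D}{\left(-1\right) \left(-3\right)} = \frac{D}{3}$)
$- k{\left(54,r{\left(R{\left(5 \right)} \right)} \right)} = - \sqrt{54^{2} + \left(\frac{1}{3} \cdot 0\right)^{2}} = - \sqrt{2916 + 0^{2}} = - \sqrt{2916 + 0} = - \sqrt{2916} = \left(-1\right) 54 = -54$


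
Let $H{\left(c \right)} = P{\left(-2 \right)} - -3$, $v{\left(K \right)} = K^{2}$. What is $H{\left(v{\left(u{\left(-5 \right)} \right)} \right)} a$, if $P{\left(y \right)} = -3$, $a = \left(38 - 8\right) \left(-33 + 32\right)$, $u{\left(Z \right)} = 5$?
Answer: $0$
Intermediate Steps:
$a = -30$ ($a = 30 \left(-1\right) = -30$)
$H{\left(c \right)} = 0$ ($H{\left(c \right)} = -3 - -3 = -3 + 3 = 0$)
$H{\left(v{\left(u{\left(-5 \right)} \right)} \right)} a = 0 \left(-30\right) = 0$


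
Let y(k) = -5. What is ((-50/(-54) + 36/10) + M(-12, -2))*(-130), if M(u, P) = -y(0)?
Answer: -33436/27 ≈ -1238.4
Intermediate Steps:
M(u, P) = 5 (M(u, P) = -1*(-5) = 5)
((-50/(-54) + 36/10) + M(-12, -2))*(-130) = ((-50/(-54) + 36/10) + 5)*(-130) = ((-50*(-1/54) + 36*(⅒)) + 5)*(-130) = ((25/27 + 18/5) + 5)*(-130) = (611/135 + 5)*(-130) = (1286/135)*(-130) = -33436/27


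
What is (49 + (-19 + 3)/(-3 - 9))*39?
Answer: 1963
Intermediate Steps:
(49 + (-19 + 3)/(-3 - 9))*39 = (49 - 16/(-12))*39 = (49 - 16*(-1/12))*39 = (49 + 4/3)*39 = (151/3)*39 = 1963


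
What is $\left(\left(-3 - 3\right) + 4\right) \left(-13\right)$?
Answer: $26$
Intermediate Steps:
$\left(\left(-3 - 3\right) + 4\right) \left(-13\right) = \left(-6 + 4\right) \left(-13\right) = \left(-2\right) \left(-13\right) = 26$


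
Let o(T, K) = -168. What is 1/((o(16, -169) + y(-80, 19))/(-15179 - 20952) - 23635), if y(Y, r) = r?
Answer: -36131/853956036 ≈ -4.2310e-5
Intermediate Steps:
1/((o(16, -169) + y(-80, 19))/(-15179 - 20952) - 23635) = 1/((-168 + 19)/(-15179 - 20952) - 23635) = 1/(-149/(-36131) - 23635) = 1/(-149*(-1/36131) - 23635) = 1/(149/36131 - 23635) = 1/(-853956036/36131) = -36131/853956036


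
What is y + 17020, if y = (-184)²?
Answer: 50876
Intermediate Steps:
y = 33856
y + 17020 = 33856 + 17020 = 50876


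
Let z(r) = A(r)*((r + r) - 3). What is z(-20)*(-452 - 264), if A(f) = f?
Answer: -615760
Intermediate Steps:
z(r) = r*(-3 + 2*r) (z(r) = r*((r + r) - 3) = r*(2*r - 3) = r*(-3 + 2*r))
z(-20)*(-452 - 264) = (-20*(-3 + 2*(-20)))*(-452 - 264) = -20*(-3 - 40)*(-716) = -20*(-43)*(-716) = 860*(-716) = -615760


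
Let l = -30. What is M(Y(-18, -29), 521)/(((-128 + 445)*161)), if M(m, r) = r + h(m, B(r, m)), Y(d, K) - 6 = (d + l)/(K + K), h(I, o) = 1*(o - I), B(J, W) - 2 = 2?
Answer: 15027/1480073 ≈ 0.010153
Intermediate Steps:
B(J, W) = 4 (B(J, W) = 2 + 2 = 4)
h(I, o) = o - I
Y(d, K) = 6 + (-30 + d)/(2*K) (Y(d, K) = 6 + (d - 30)/(K + K) = 6 + (-30 + d)/((2*K)) = 6 + (-30 + d)*(1/(2*K)) = 6 + (-30 + d)/(2*K))
M(m, r) = 4 + r - m (M(m, r) = r + (4 - m) = 4 + r - m)
M(Y(-18, -29), 521)/(((-128 + 445)*161)) = (4 + 521 - (-30 - 18 + 12*(-29))/(2*(-29)))/(((-128 + 445)*161)) = (4 + 521 - (-1)*(-30 - 18 - 348)/(2*29))/((317*161)) = (4 + 521 - (-1)*(-396)/(2*29))/51037 = (4 + 521 - 1*198/29)*(1/51037) = (4 + 521 - 198/29)*(1/51037) = (15027/29)*(1/51037) = 15027/1480073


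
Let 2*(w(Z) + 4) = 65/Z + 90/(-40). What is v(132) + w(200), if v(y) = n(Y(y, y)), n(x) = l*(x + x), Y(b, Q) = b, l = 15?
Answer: 316403/80 ≈ 3955.0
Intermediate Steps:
w(Z) = -41/8 + 65/(2*Z) (w(Z) = -4 + (65/Z + 90/(-40))/2 = -4 + (65/Z + 90*(-1/40))/2 = -4 + (65/Z - 9/4)/2 = -4 + (-9/4 + 65/Z)/2 = -4 + (-9/8 + 65/(2*Z)) = -41/8 + 65/(2*Z))
n(x) = 30*x (n(x) = 15*(x + x) = 15*(2*x) = 30*x)
v(y) = 30*y
v(132) + w(200) = 30*132 + (⅛)*(260 - 41*200)/200 = 3960 + (⅛)*(1/200)*(260 - 8200) = 3960 + (⅛)*(1/200)*(-7940) = 3960 - 397/80 = 316403/80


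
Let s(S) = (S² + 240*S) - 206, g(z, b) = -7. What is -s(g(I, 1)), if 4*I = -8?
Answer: 1837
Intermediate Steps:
I = -2 (I = (¼)*(-8) = -2)
s(S) = -206 + S² + 240*S
-s(g(I, 1)) = -(-206 + (-7)² + 240*(-7)) = -(-206 + 49 - 1680) = -1*(-1837) = 1837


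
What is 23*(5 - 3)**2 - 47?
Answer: 45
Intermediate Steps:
23*(5 - 3)**2 - 47 = 23*2**2 - 47 = 23*4 - 47 = 92 - 47 = 45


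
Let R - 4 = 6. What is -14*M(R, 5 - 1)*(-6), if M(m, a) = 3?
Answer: 252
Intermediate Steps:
R = 10 (R = 4 + 6 = 10)
-14*M(R, 5 - 1)*(-6) = -14*3*(-6) = -42*(-6) = 252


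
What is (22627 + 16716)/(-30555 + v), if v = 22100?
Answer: -39343/8455 ≈ -4.6532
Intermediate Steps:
(22627 + 16716)/(-30555 + v) = (22627 + 16716)/(-30555 + 22100) = 39343/(-8455) = 39343*(-1/8455) = -39343/8455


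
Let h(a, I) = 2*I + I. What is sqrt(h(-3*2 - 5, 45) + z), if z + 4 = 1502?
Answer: sqrt(1633) ≈ 40.410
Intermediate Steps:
z = 1498 (z = -4 + 1502 = 1498)
h(a, I) = 3*I
sqrt(h(-3*2 - 5, 45) + z) = sqrt(3*45 + 1498) = sqrt(135 + 1498) = sqrt(1633)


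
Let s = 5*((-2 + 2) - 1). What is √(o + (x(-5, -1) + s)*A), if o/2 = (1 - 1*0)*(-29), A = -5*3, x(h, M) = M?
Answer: 4*√2 ≈ 5.6569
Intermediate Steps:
s = -5 (s = 5*(0 - 1) = 5*(-1) = -5)
A = -15
o = -58 (o = 2*((1 - 1*0)*(-29)) = 2*((1 + 0)*(-29)) = 2*(1*(-29)) = 2*(-29) = -58)
√(o + (x(-5, -1) + s)*A) = √(-58 + (-1 - 5)*(-15)) = √(-58 - 6*(-15)) = √(-58 + 90) = √32 = 4*√2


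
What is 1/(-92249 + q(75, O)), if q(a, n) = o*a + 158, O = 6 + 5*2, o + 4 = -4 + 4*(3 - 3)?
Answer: -1/92691 ≈ -1.0789e-5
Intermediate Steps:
o = -8 (o = -4 + (-4 + 4*(3 - 3)) = -4 + (-4 + 4*0) = -4 + (-4 + 0) = -4 - 4 = -8)
O = 16 (O = 6 + 10 = 16)
q(a, n) = 158 - 8*a (q(a, n) = -8*a + 158 = 158 - 8*a)
1/(-92249 + q(75, O)) = 1/(-92249 + (158 - 8*75)) = 1/(-92249 + (158 - 600)) = 1/(-92249 - 442) = 1/(-92691) = -1/92691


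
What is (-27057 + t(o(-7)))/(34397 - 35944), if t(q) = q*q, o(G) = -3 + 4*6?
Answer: 26616/1547 ≈ 17.205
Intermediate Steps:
o(G) = 21 (o(G) = -3 + 24 = 21)
t(q) = q²
(-27057 + t(o(-7)))/(34397 - 35944) = (-27057 + 21²)/(34397 - 35944) = (-27057 + 441)/(-1547) = -26616*(-1/1547) = 26616/1547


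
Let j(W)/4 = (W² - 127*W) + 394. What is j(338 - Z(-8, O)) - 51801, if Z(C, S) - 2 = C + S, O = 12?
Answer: 222015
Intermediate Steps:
Z(C, S) = 2 + C + S (Z(C, S) = 2 + (C + S) = 2 + C + S)
j(W) = 1576 - 508*W + 4*W² (j(W) = 4*((W² - 127*W) + 394) = 4*(394 + W² - 127*W) = 1576 - 508*W + 4*W²)
j(338 - Z(-8, O)) - 51801 = (1576 - 508*(338 - (2 - 8 + 12)) + 4*(338 - (2 - 8 + 12))²) - 51801 = (1576 - 508*(338 - 1*6) + 4*(338 - 1*6)²) - 51801 = (1576 - 508*(338 - 6) + 4*(338 - 6)²) - 51801 = (1576 - 508*332 + 4*332²) - 51801 = (1576 - 168656 + 4*110224) - 51801 = (1576 - 168656 + 440896) - 51801 = 273816 - 51801 = 222015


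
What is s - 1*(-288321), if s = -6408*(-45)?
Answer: 576681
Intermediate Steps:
s = 288360
s - 1*(-288321) = 288360 - 1*(-288321) = 288360 + 288321 = 576681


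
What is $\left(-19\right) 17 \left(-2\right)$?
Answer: $646$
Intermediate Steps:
$\left(-19\right) 17 \left(-2\right) = \left(-323\right) \left(-2\right) = 646$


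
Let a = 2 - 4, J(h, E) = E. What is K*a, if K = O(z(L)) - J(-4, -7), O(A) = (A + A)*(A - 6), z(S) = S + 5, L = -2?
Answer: 22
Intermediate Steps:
z(S) = 5 + S
a = -2
O(A) = 2*A*(-6 + A) (O(A) = (2*A)*(-6 + A) = 2*A*(-6 + A))
K = -11 (K = 2*(5 - 2)*(-6 + (5 - 2)) - 1*(-7) = 2*3*(-6 + 3) + 7 = 2*3*(-3) + 7 = -18 + 7 = -11)
K*a = -11*(-2) = 22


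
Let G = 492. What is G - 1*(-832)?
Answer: 1324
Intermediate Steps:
G - 1*(-832) = 492 - 1*(-832) = 492 + 832 = 1324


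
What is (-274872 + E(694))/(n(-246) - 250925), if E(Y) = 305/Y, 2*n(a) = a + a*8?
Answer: 190760863/174910208 ≈ 1.0906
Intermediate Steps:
n(a) = 9*a/2 (n(a) = (a + a*8)/2 = (a + 8*a)/2 = (9*a)/2 = 9*a/2)
(-274872 + E(694))/(n(-246) - 250925) = (-274872 + 305/694)/((9/2)*(-246) - 250925) = (-274872 + 305*(1/694))/(-1107 - 250925) = (-274872 + 305/694)/(-252032) = -190760863/694*(-1/252032) = 190760863/174910208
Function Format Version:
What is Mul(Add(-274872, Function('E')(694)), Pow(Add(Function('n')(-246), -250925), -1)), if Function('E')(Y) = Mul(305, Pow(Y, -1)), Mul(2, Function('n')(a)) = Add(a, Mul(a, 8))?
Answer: Rational(190760863, 174910208) ≈ 1.0906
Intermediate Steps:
Function('n')(a) = Mul(Rational(9, 2), a) (Function('n')(a) = Mul(Rational(1, 2), Add(a, Mul(a, 8))) = Mul(Rational(1, 2), Add(a, Mul(8, a))) = Mul(Rational(1, 2), Mul(9, a)) = Mul(Rational(9, 2), a))
Mul(Add(-274872, Function('E')(694)), Pow(Add(Function('n')(-246), -250925), -1)) = Mul(Add(-274872, Mul(305, Pow(694, -1))), Pow(Add(Mul(Rational(9, 2), -246), -250925), -1)) = Mul(Add(-274872, Mul(305, Rational(1, 694))), Pow(Add(-1107, -250925), -1)) = Mul(Add(-274872, Rational(305, 694)), Pow(-252032, -1)) = Mul(Rational(-190760863, 694), Rational(-1, 252032)) = Rational(190760863, 174910208)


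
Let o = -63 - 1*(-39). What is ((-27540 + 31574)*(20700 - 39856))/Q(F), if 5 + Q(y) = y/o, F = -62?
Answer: 927303648/29 ≈ 3.1976e+7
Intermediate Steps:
o = -24 (o = -63 + 39 = -24)
Q(y) = -5 - y/24 (Q(y) = -5 + y/(-24) = -5 + y*(-1/24) = -5 - y/24)
((-27540 + 31574)*(20700 - 39856))/Q(F) = ((-27540 + 31574)*(20700 - 39856))/(-5 - 1/24*(-62)) = (4034*(-19156))/(-5 + 31/12) = -77275304/(-29/12) = -77275304*(-12/29) = 927303648/29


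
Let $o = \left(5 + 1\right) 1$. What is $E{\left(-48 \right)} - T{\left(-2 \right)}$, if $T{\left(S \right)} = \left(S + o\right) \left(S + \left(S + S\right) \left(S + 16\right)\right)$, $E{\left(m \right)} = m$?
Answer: $184$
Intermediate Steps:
$o = 6$ ($o = 6 \cdot 1 = 6$)
$T{\left(S \right)} = \left(6 + S\right) \left(S + 2 S \left(16 + S\right)\right)$ ($T{\left(S \right)} = \left(S + 6\right) \left(S + \left(S + S\right) \left(S + 16\right)\right) = \left(6 + S\right) \left(S + 2 S \left(16 + S\right)\right)$)
$E{\left(-48 \right)} - T{\left(-2 \right)} = -48 - - 2 \left(198 + 2 \left(-2\right)^{2} + 45 \left(-2\right)\right) = -48 - - 2 \left(198 + 2 \cdot 4 - 90\right) = -48 - - 2 \left(198 + 8 - 90\right) = -48 - \left(-2\right) 116 = -48 - -232 = -48 + 232 = 184$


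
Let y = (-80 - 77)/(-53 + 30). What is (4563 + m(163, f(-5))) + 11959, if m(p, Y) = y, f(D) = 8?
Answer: 380163/23 ≈ 16529.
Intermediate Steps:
y = 157/23 (y = -157/(-23) = -157*(-1/23) = 157/23 ≈ 6.8261)
m(p, Y) = 157/23
(4563 + m(163, f(-5))) + 11959 = (4563 + 157/23) + 11959 = 105106/23 + 11959 = 380163/23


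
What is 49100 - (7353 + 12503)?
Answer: 29244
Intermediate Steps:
49100 - (7353 + 12503) = 49100 - 1*19856 = 49100 - 19856 = 29244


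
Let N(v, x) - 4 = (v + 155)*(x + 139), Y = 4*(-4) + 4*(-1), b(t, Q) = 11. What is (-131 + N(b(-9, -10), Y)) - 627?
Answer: 19000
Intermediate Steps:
Y = -20 (Y = -16 - 4 = -20)
N(v, x) = 4 + (139 + x)*(155 + v) (N(v, x) = 4 + (v + 155)*(x + 139) = 4 + (155 + v)*(139 + x) = 4 + (139 + x)*(155 + v))
(-131 + N(b(-9, -10), Y)) - 627 = (-131 + (21549 + 139*11 + 155*(-20) + 11*(-20))) - 627 = (-131 + (21549 + 1529 - 3100 - 220)) - 627 = (-131 + 19758) - 627 = 19627 - 627 = 19000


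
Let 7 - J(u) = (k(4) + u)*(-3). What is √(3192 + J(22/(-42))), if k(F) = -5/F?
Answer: √625961/14 ≈ 56.513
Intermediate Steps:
J(u) = 13/4 + 3*u (J(u) = 7 - (-5/4 + u)*(-3) = 7 - (15/4 - 3*u) = 7 + (-15/4 + 3*u) = 13/4 + 3*u)
√(3192 + J(22/(-42))) = √(3192 + (13/4 + 3*(22/(-42)))) = √(3192 + (13/4 + 3*(22*(-1/42)))) = √(3192 + (13/4 + 3*(-11/21))) = √(3192 + (13/4 - 11/7)) = √(3192 + 47/28) = √(89423/28) = √625961/14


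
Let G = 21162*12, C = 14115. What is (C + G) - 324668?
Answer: -56609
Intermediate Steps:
G = 253944
(C + G) - 324668 = (14115 + 253944) - 324668 = 268059 - 324668 = -56609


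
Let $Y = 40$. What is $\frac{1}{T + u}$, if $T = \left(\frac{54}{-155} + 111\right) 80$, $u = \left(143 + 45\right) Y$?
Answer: $\frac{31}{507536} \approx 6.1079 \cdot 10^{-5}$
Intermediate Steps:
$u = 7520$ ($u = \left(143 + 45\right) 40 = 188 \cdot 40 = 7520$)
$T = \frac{274416}{31}$ ($T = \left(54 \left(- \frac{1}{155}\right) + 111\right) 80 = \left(- \frac{54}{155} + 111\right) 80 = \frac{17151}{155} \cdot 80 = \frac{274416}{31} \approx 8852.1$)
$\frac{1}{T + u} = \frac{1}{\frac{274416}{31} + 7520} = \frac{1}{\frac{507536}{31}} = \frac{31}{507536}$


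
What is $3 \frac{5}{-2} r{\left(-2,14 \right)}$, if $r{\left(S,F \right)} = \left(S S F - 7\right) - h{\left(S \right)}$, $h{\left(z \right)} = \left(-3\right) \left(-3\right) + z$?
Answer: $-315$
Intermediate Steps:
$h{\left(z \right)} = 9 + z$
$r{\left(S,F \right)} = -16 - S + F S^{2}$ ($r{\left(S,F \right)} = \left(S S F - 7\right) - \left(9 + S\right) = \left(S^{2} F - 7\right) - \left(9 + S\right) = \left(F S^{2} - 7\right) - \left(9 + S\right) = \left(-7 + F S^{2}\right) - \left(9 + S\right) = -16 - S + F S^{2}$)
$3 \frac{5}{-2} r{\left(-2,14 \right)} = 3 \frac{5}{-2} \left(-16 - -2 + 14 \left(-2\right)^{2}\right) = 3 \cdot 5 \left(- \frac{1}{2}\right) \left(-16 + 2 + 14 \cdot 4\right) = 3 \left(- \frac{5}{2}\right) \left(-16 + 2 + 56\right) = \left(- \frac{15}{2}\right) 42 = -315$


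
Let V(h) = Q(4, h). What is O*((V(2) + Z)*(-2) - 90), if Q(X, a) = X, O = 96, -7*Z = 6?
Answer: -64704/7 ≈ -9243.4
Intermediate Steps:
Z = -6/7 (Z = -⅐*6 = -6/7 ≈ -0.85714)
V(h) = 4
O*((V(2) + Z)*(-2) - 90) = 96*((4 - 6/7)*(-2) - 90) = 96*((22/7)*(-2) - 90) = 96*(-44/7 - 90) = 96*(-674/7) = -64704/7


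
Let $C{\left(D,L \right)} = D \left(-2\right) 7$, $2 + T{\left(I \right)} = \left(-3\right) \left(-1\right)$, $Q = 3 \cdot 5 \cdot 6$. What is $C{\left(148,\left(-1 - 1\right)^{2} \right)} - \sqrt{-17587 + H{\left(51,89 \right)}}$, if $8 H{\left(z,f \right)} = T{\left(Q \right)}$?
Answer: $-2072 - \frac{i \sqrt{281390}}{4} \approx -2072.0 - 132.62 i$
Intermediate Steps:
$Q = 90$ ($Q = 15 \cdot 6 = 90$)
$T{\left(I \right)} = 1$ ($T{\left(I \right)} = -2 - -3 = -2 + 3 = 1$)
$H{\left(z,f \right)} = \frac{1}{8}$ ($H{\left(z,f \right)} = \frac{1}{8} \cdot 1 = \frac{1}{8}$)
$C{\left(D,L \right)} = - 14 D$ ($C{\left(D,L \right)} = - 2 D 7 = - 14 D$)
$C{\left(148,\left(-1 - 1\right)^{2} \right)} - \sqrt{-17587 + H{\left(51,89 \right)}} = \left(-14\right) 148 - \sqrt{-17587 + \frac{1}{8}} = -2072 - \sqrt{- \frac{140695}{8}} = -2072 - \frac{i \sqrt{281390}}{4}$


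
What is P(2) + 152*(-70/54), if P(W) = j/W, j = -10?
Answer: -5455/27 ≈ -202.04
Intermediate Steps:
P(W) = -10/W
P(2) + 152*(-70/54) = -10/2 + 152*(-70/54) = -10*½ + 152*(-70*1/54) = -5 + 152*(-35/27) = -5 - 5320/27 = -5455/27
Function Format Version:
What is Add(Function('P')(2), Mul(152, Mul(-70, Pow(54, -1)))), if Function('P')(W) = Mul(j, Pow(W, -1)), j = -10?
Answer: Rational(-5455, 27) ≈ -202.04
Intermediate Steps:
Function('P')(W) = Mul(-10, Pow(W, -1))
Add(Function('P')(2), Mul(152, Mul(-70, Pow(54, -1)))) = Add(Mul(-10, Pow(2, -1)), Mul(152, Mul(-70, Pow(54, -1)))) = Add(Mul(-10, Rational(1, 2)), Mul(152, Mul(-70, Rational(1, 54)))) = Add(-5, Mul(152, Rational(-35, 27))) = Add(-5, Rational(-5320, 27)) = Rational(-5455, 27)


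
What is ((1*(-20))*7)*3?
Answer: -420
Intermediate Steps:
((1*(-20))*7)*3 = -20*7*3 = -140*3 = -420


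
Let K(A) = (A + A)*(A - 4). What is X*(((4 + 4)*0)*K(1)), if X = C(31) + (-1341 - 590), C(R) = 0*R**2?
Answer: 0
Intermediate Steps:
K(A) = 2*A*(-4 + A) (K(A) = (2*A)*(-4 + A) = 2*A*(-4 + A))
C(R) = 0
X = -1931 (X = 0 + (-1341 - 590) = 0 - 1931 = -1931)
X*(((4 + 4)*0)*K(1)) = -1931*(4 + 4)*0*2*1*(-4 + 1) = -1931*8*0*2*1*(-3) = -0*(-6) = -1931*0 = 0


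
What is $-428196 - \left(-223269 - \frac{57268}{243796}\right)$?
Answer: $- \frac{12490081406}{60949} \approx -2.0493 \cdot 10^{5}$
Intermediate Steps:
$-428196 - \left(-223269 - \frac{57268}{243796}\right) = -428196 - \left(-223269 - 57268 \cdot \frac{1}{243796}\right) = -428196 - \left(-223269 - \frac{14317}{60949}\right) = -428196 - - \frac{13608036598}{60949} = -428196 + \frac{13608036598}{60949} = - \frac{12490081406}{60949}$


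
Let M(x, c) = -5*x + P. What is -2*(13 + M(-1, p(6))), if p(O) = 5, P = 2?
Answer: -40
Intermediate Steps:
M(x, c) = 2 - 5*x (M(x, c) = -5*x + 2 = 2 - 5*x)
-2*(13 + M(-1, p(6))) = -2*(13 + (2 - 5*(-1))) = -2*(13 + (2 + 5)) = -2*(13 + 7) = -2*20 = -40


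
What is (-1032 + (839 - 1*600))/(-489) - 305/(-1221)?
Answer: 372466/199023 ≈ 1.8715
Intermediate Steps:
(-1032 + (839 - 1*600))/(-489) - 305/(-1221) = (-1032 + (839 - 600))*(-1/489) - 305*(-1/1221) = (-1032 + 239)*(-1/489) + 305/1221 = -793*(-1/489) + 305/1221 = 793/489 + 305/1221 = 372466/199023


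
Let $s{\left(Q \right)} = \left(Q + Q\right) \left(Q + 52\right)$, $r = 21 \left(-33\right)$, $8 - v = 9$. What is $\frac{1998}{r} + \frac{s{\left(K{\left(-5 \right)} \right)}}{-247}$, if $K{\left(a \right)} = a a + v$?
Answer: $- \frac{17670}{1001} \approx -17.652$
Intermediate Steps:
$v = -1$ ($v = 8 - 9 = -1$)
$r = -693$
$K{\left(a \right)} = -1 + a^{2}$ ($K{\left(a \right)} = a a - 1 = a^{2} - 1 = -1 + a^{2}$)
$s{\left(Q \right)} = 2 Q \left(52 + Q\right)$
$\frac{1998}{r} + \frac{s{\left(K{\left(-5 \right)} \right)}}{-247} = \frac{1998}{-693} + \frac{2 \left(-1 + \left(-5\right)^{2}\right) \left(52 - \left(1 - \left(-5\right)^{2}\right)\right)}{-247} = 1998 \left(- \frac{1}{693}\right) + 2 \left(-1 + 25\right) \left(52 + \left(-1 + 25\right)\right) \left(- \frac{1}{247}\right) = - \frac{222}{77} + 2 \cdot 24 \left(52 + 24\right) \left(- \frac{1}{247}\right) = - \frac{222}{77} + 2 \cdot 24 \cdot 76 \left(- \frac{1}{247}\right) = - \frac{222}{77} + 3648 \left(- \frac{1}{247}\right) = - \frac{222}{77} - \frac{192}{13} = - \frac{17670}{1001}$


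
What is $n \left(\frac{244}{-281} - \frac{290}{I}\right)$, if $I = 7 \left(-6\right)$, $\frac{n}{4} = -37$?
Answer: $- \frac{5271908}{5901} \approx -893.39$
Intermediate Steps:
$n = -148$ ($n = 4 \left(-37\right) = -148$)
$I = -42$
$n \left(\frac{244}{-281} - \frac{290}{I}\right) = - 148 \left(\frac{244}{-281} - \frac{290}{-42}\right) = - 148 \left(244 \left(- \frac{1}{281}\right) - - \frac{145}{21}\right) = - 148 \left(- \frac{244}{281} + \frac{145}{21}\right) = \left(-148\right) \frac{35621}{5901} = - \frac{5271908}{5901}$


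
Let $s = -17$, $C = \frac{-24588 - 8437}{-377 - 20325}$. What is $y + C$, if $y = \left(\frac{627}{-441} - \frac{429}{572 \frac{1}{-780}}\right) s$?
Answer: $- \frac{30186155449}{3043194} \approx -9919.2$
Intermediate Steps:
$C = \frac{33025}{20702}$ ($C = - \frac{33025}{-20702} = \left(-33025\right) \left(- \frac{1}{20702}\right) = \frac{33025}{20702} \approx 1.5953$)
$y = - \frac{1458362}{147}$ ($y = \left(\frac{627}{-441} - \frac{429}{572 \frac{1}{-780}}\right) \left(-17\right) = \left(627 \left(- \frac{1}{441}\right) - \frac{429}{572 \left(- \frac{1}{780}\right)}\right) \left(-17\right) = \left(- \frac{209}{147} - \frac{429}{- \frac{11}{15}}\right) \left(-17\right) = \left(- \frac{209}{147} - -585\right) \left(-17\right) = \left(- \frac{209}{147} + 585\right) \left(-17\right) = \frac{85786}{147} \left(-17\right) = - \frac{1458362}{147} \approx -9920.8$)
$y + C = - \frac{1458362}{147} + \frac{33025}{20702} = - \frac{30186155449}{3043194}$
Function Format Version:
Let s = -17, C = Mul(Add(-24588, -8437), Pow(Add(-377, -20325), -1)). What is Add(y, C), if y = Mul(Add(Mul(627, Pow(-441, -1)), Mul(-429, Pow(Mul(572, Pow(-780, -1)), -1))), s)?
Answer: Rational(-30186155449, 3043194) ≈ -9919.2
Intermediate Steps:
C = Rational(33025, 20702) (C = Mul(-33025, Pow(-20702, -1)) = Mul(-33025, Rational(-1, 20702)) = Rational(33025, 20702) ≈ 1.5953)
y = Rational(-1458362, 147) (y = Mul(Add(Mul(627, Pow(-441, -1)), Mul(-429, Pow(Mul(572, Pow(-780, -1)), -1))), -17) = Mul(Add(Mul(627, Rational(-1, 441)), Mul(-429, Pow(Mul(572, Rational(-1, 780)), -1))), -17) = Mul(Add(Rational(-209, 147), Mul(-429, Pow(Rational(-11, 15), -1))), -17) = Mul(Add(Rational(-209, 147), Mul(-429, Rational(-15, 11))), -17) = Mul(Add(Rational(-209, 147), 585), -17) = Mul(Rational(85786, 147), -17) = Rational(-1458362, 147) ≈ -9920.8)
Add(y, C) = Add(Rational(-1458362, 147), Rational(33025, 20702)) = Rational(-30186155449, 3043194)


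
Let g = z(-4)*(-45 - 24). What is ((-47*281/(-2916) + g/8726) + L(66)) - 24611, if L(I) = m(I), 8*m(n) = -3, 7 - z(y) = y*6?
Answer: -626127823699/25445016 ≈ -24607.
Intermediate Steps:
z(y) = 7 - 6*y (z(y) = 7 - y*6 = 7 - 6*y)
m(n) = -3/8 (m(n) = (1/8)*(-3) = -3/8)
L(I) = -3/8
g = -2139 (g = (7 - 6*(-4))*(-45 - 24) = (7 + 24)*(-69) = 31*(-69) = -2139)
((-47*281/(-2916) + g/8726) + L(66)) - 24611 = ((-47*281/(-2916) - 2139/8726) - 3/8) - 24611 = ((-13207*(-1/2916) - 2139*1/8726) - 3/8) - 24611 = ((13207/2916 - 2139/8726) - 3/8) - 24611 = (54503479/12722508 - 3/8) - 24611 = 99465077/25445016 - 24611 = -626127823699/25445016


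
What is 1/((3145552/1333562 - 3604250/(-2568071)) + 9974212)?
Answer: 1712340949451/17079258088351411958 ≈ 1.0026e-7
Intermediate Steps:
1/((3145552/1333562 - 3604250/(-2568071)) + 9974212) = 1/((3145552*(1/1333562) - 3604250*(-1/2568071)) + 9974212) = 1/((1572776/666781 + 3604250/2568071) + 9974212) = 1/(6442245854346/1712340949451 + 9974212) = 1/(17079258088351411958/1712340949451) = 1712340949451/17079258088351411958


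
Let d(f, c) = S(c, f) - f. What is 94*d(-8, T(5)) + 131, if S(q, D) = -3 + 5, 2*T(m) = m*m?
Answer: 1071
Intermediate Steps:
T(m) = m²/2 (T(m) = (m*m)/2 = m²/2)
S(q, D) = 2
d(f, c) = 2 - f
94*d(-8, T(5)) + 131 = 94*(2 - 1*(-8)) + 131 = 94*(2 + 8) + 131 = 94*10 + 131 = 940 + 131 = 1071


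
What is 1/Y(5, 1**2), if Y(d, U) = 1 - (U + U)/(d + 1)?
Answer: 3/2 ≈ 1.5000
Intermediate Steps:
Y(d, U) = 1 - 2*U/(1 + d)
1/Y(5, 1**2) = 1/((1 + 5 - 2*1**2)/(1 + 5)) = 1/((1 + 5 - 2*1)/6) = 1/((1 + 5 - 2)/6) = 1/((1/6)*4) = 1/(2/3) = 3/2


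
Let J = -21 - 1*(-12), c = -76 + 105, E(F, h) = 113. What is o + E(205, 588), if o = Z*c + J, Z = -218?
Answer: -6218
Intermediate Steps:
c = 29
J = -9 (J = -21 + 12 = -9)
o = -6331 (o = -218*29 - 9 = -6322 - 9 = -6331)
o + E(205, 588) = -6331 + 113 = -6218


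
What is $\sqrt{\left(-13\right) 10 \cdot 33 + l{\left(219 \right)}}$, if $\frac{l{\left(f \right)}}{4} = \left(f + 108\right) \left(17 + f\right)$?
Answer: $9 \sqrt{3758} \approx 551.72$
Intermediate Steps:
$l{\left(f \right)} = 4 \left(17 + f\right) \left(108 + f\right)$ ($l{\left(f \right)} = 4 \left(f + 108\right) \left(17 + f\right) = 4 \left(108 + f\right) \left(17 + f\right) = 4 \left(17 + f\right) \left(108 + f\right)$)
$\sqrt{\left(-13\right) 10 \cdot 33 + l{\left(219 \right)}} = \sqrt{\left(-13\right) 10 \cdot 33 + \left(7344 + 4 \cdot 219^{2} + 500 \cdot 219\right)} = \sqrt{\left(-130\right) 33 + \left(7344 + 4 \cdot 47961 + 109500\right)} = \sqrt{-4290 + \left(7344 + 191844 + 109500\right)} = \sqrt{-4290 + 308688} = \sqrt{304398} = 9 \sqrt{3758}$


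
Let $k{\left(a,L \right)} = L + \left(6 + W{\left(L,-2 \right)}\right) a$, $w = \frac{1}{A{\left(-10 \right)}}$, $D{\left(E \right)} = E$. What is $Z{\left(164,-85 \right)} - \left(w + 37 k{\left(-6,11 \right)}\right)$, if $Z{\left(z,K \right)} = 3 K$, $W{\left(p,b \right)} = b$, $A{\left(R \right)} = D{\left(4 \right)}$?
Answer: $\frac{903}{4} \approx 225.75$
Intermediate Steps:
$A{\left(R \right)} = 4$
$w = \frac{1}{4} \approx 0.25$
$k{\left(a,L \right)} = L + 4 a$ ($k{\left(a,L \right)} = L + \left(6 - 2\right) a = L + 4 a$)
$Z{\left(164,-85 \right)} - \left(w + 37 k{\left(-6,11 \right)}\right) = 3 \left(-85\right) - \left(\frac{1}{4} + 37 \left(11 + 4 \left(-6\right)\right)\right) = -255 - \left(\frac{1}{4} + 37 \left(11 - 24\right)\right) = -255 - \left(\frac{1}{4} + 37 \left(-13\right)\right) = -255 - \left(\frac{1}{4} - 481\right) = -255 - - \frac{1923}{4} = -255 + \frac{1923}{4} = \frac{903}{4}$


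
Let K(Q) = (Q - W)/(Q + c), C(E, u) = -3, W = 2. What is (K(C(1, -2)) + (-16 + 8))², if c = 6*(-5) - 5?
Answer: 89401/1444 ≈ 61.912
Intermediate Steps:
c = -35 (c = -30 - 5 = -35)
K(Q) = (-2 + Q)/(-35 + Q) (K(Q) = (Q - 1*2)/(Q - 35) = (Q - 2)/(-35 + Q) = (-2 + Q)/(-35 + Q))
(K(C(1, -2)) + (-16 + 8))² = ((-2 - 3)/(-35 - 3) + (-16 + 8))² = (-5/(-38) - 8)² = (-1/38*(-5) - 8)² = (5/38 - 8)² = (-299/38)² = 89401/1444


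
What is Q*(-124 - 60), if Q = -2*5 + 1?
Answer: 1656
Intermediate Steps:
Q = -9 (Q = -10 + 1 = -9)
Q*(-124 - 60) = -9*(-124 - 60) = -9*(-184) = 1656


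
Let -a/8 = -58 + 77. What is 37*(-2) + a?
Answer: -226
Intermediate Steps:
a = -152 (a = -8*(-58 + 77) = -8*19 = -152)
37*(-2) + a = 37*(-2) - 152 = -74 - 152 = -226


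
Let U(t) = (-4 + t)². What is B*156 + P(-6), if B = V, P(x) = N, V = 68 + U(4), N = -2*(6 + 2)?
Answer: 10592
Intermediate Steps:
N = -16 (N = -2*8 = -16)
V = 68 (V = 68 + (-4 + 4)² = 68 + 0² = 68 + 0 = 68)
P(x) = -16
B = 68
B*156 + P(-6) = 68*156 - 16 = 10608 - 16 = 10592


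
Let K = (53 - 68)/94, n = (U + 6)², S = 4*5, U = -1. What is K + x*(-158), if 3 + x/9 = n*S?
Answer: -66433011/94 ≈ -7.0673e+5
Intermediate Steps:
S = 20
n = 25 (n = (-1 + 6)² = 5² = 25)
K = -15/94 (K = -15*1/94 = -15/94 ≈ -0.15957)
x = 4473 (x = -27 + 9*(25*20) = -27 + 9*500 = -27 + 4500 = 4473)
K + x*(-158) = -15/94 + 4473*(-158) = -15/94 - 706734 = -66433011/94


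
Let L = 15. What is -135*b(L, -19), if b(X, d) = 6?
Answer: -810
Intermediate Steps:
-135*b(L, -19) = -135*6 = -810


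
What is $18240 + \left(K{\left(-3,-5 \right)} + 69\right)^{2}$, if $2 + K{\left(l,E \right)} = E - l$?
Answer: $22465$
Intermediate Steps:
$K{\left(l,E \right)} = -2 + E - l$ ($K{\left(l,E \right)} = -2 + \left(E - l\right) = -2 + E - l$)
$18240 + \left(K{\left(-3,-5 \right)} + 69\right)^{2} = 18240 + \left(\left(-2 - 5 - -3\right) + 69\right)^{2} = 18240 + \left(\left(-2 - 5 + 3\right) + 69\right)^{2} = 18240 + \left(-4 + 69\right)^{2} = 18240 + 65^{2} = 18240 + 4225 = 22465$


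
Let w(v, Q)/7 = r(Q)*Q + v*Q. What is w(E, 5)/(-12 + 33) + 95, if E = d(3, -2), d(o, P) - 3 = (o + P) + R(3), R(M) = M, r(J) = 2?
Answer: 110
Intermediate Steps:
d(o, P) = 6 + P + o (d(o, P) = 3 + ((o + P) + 3) = 3 + ((P + o) + 3) = 3 + (3 + P + o) = 6 + P + o)
E = 7 (E = 6 - 2 + 3 = 7)
w(v, Q) = 14*Q + 7*Q*v (w(v, Q) = 7*(2*Q + v*Q) = 7*(2*Q + Q*v) = 14*Q + 7*Q*v)
w(E, 5)/(-12 + 33) + 95 = (7*5*(2 + 7))/(-12 + 33) + 95 = (7*5*9)/21 + 95 = (1/21)*315 + 95 = 15 + 95 = 110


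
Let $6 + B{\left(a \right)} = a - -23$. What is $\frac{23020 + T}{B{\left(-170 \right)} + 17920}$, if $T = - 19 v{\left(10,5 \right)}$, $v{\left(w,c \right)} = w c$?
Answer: $\frac{22070}{17767} \approx 1.2422$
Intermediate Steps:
$v{\left(w,c \right)} = c w$
$B{\left(a \right)} = 17 + a$ ($B{\left(a \right)} = -6 + \left(a - -23\right) = -6 + \left(a + 23\right) = -6 + \left(23 + a\right) = 17 + a$)
$T = -950$ ($T = - 19 \cdot 5 \cdot 10 = \left(-19\right) 50 = -950$)
$\frac{23020 + T}{B{\left(-170 \right)} + 17920} = \frac{23020 - 950}{\left(17 - 170\right) + 17920} = \frac{22070}{-153 + 17920} = \frac{22070}{17767}$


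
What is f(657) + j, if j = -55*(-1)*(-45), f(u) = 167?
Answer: -2308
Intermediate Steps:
j = -2475 (j = 55*(-45) = -2475)
f(657) + j = 167 - 2475 = -2308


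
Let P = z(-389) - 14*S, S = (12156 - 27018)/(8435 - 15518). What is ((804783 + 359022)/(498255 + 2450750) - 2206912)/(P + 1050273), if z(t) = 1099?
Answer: -3073168904004111/1464015800472736 ≈ -2.0991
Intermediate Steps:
S = 4954/2361 (S = -14862/(-7083) = -14862*(-1/7083) = 4954/2361 ≈ 2.0983)
P = 2525383/2361 (P = 1099 - 14*4954/2361 = 1099 - 69356/2361 = 2525383/2361 ≈ 1069.6)
((804783 + 359022)/(498255 + 2450750) - 2206912)/(P + 1050273) = ((804783 + 359022)/(498255 + 2450750) - 2206912)/(2525383/2361 + 1050273) = (1163805/2949005 - 2206912)/(2482219936/2361) = (1163805*(1/2949005) - 2206912)*(2361/2482219936) = (232761/589801 - 2206912)*(2361/2482219936) = -1301638671751/589801*2361/2482219936 = -3073168904004111/1464015800472736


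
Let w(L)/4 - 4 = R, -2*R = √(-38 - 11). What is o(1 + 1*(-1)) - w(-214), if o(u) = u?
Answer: -16 + 14*I ≈ -16.0 + 14.0*I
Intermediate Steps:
R = -7*I/2 (R = -√(-38 - 11)/2 = -7*I/2 ≈ -3.5*I)
w(L) = 16 - 14*I (w(L) = 16 + 4*(-7*I/2) = 16 - 14*I)
o(1 + 1*(-1)) - w(-214) = (1 + 1*(-1)) - (16 - 14*I) = (1 - 1) + (-16 + 14*I) = 0 + (-16 + 14*I) = -16 + 14*I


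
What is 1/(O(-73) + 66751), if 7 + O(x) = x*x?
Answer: 1/72073 ≈ 1.3875e-5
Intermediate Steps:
O(x) = -7 + x² (O(x) = -7 + x*x = -7 + x²)
1/(O(-73) + 66751) = 1/((-7 + (-73)²) + 66751) = 1/((-7 + 5329) + 66751) = 1/(5322 + 66751) = 1/72073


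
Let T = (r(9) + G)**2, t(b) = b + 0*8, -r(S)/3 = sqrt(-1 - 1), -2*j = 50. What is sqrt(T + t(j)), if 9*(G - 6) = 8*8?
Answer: sqrt(10441 - 6372*I*sqrt(2))/9 ≈ 12.231 - 4.5481*I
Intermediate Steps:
j = -25 (j = -1/2*50 = -25)
r(S) = -3*I*sqrt(2) (r(S) = -3*sqrt(-1 - 1) = -3*I*sqrt(2))
G = 118/9 (G = 6 + (8*8)/9 = 6 + (1/9)*64 = 6 + 64/9 = 118/9 ≈ 13.111)
t(b) = b (t(b) = b + 0 = b)
T = (118/9 - 3*I*sqrt(2))**2 (T = (-3*I*sqrt(2) + 118/9)**2 = (118/9 - 3*I*sqrt(2))**2 ≈ 153.9 - 111.25*I)
sqrt(T + t(j)) = sqrt((12466/81 - 236*I*sqrt(2)/3) - 25) = sqrt(10441/81 - 236*I*sqrt(2)/3)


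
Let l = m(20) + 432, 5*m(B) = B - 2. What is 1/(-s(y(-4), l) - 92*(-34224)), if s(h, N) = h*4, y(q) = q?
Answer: 1/3148624 ≈ 3.1760e-7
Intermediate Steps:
m(B) = -⅖ + B/5 (m(B) = (B - 2)/5 = (-2 + B)/5 = -⅖ + B/5)
l = 2178/5 (l = (-⅖ + (⅕)*20) + 432 = (-⅖ + 4) + 432 = 18/5 + 432 = 2178/5 ≈ 435.60)
s(h, N) = 4*h
1/(-s(y(-4), l) - 92*(-34224)) = 1/(-4*(-4) - 92*(-34224)) = 1/(-1*(-16) + 3148608) = 1/(16 + 3148608) = 1/3148624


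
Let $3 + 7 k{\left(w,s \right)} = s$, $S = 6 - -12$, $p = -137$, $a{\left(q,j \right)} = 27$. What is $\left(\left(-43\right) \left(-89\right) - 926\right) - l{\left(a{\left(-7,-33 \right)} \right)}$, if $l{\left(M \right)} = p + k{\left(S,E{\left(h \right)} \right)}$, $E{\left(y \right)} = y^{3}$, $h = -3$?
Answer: $\frac{21296}{7} \approx 3042.3$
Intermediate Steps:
$S = 18$ ($S = 6 + 12 = 18$)
$k{\left(w,s \right)} = - \frac{3}{7} + \frac{s}{7}$
$l{\left(M \right)} = - \frac{989}{7}$ ($l{\left(M \right)} = -137 + \left(- \frac{3}{7} + \frac{\left(-3\right)^{3}}{7}\right) = -137 + \left(- \frac{3}{7} + \frac{1}{7} \left(-27\right)\right) = -137 - \frac{30}{7} = - \frac{989}{7}$)
$\left(\left(-43\right) \left(-89\right) - 926\right) - l{\left(a{\left(-7,-33 \right)} \right)} = \left(\left(-43\right) \left(-89\right) - 926\right) - - \frac{989}{7} = \left(3827 - 926\right) + \frac{989}{7} = 2901 + \frac{989}{7} = \frac{21296}{7}$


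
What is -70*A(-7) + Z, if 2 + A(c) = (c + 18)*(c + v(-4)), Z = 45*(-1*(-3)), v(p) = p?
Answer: 8745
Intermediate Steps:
Z = 135 (Z = 45*3 = 135)
A(c) = -2 + (-4 + c)*(18 + c) (A(c) = -2 + (c + 18)*(c - 4) = -2 + (18 + c)*(-4 + c) = -2 + (-4 + c)*(18 + c))
-70*A(-7) + Z = -70*(-74 + (-7)² + 14*(-7)) + 135 = -70*(-74 + 49 - 98) + 135 = -70*(-123) + 135 = 8610 + 135 = 8745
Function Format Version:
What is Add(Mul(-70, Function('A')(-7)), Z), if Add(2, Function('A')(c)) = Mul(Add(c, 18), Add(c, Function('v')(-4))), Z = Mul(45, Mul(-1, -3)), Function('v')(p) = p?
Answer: 8745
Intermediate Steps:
Z = 135 (Z = Mul(45, 3) = 135)
Function('A')(c) = Add(-2, Mul(Add(-4, c), Add(18, c))) (Function('A')(c) = Add(-2, Mul(Add(c, 18), Add(c, -4))) = Add(-2, Mul(Add(18, c), Add(-4, c))) = Add(-2, Mul(Add(-4, c), Add(18, c))))
Add(Mul(-70, Function('A')(-7)), Z) = Add(Mul(-70, Add(-74, Pow(-7, 2), Mul(14, -7))), 135) = Add(Mul(-70, Add(-74, 49, -98)), 135) = Add(Mul(-70, -123), 135) = Add(8610, 135) = 8745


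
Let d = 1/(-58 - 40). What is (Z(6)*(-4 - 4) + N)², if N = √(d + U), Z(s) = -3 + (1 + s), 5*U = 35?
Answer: (448 - √1370)²/196 ≈ 861.79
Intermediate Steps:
d = -1/98 (d = 1/(-98) = -1/98 ≈ -0.010204)
U = 7 (U = (⅕)*35 = 7)
Z(s) = -2 + s
N = √1370/14 (N = √(-1/98 + 7) = √(685/98) = √1370/14 ≈ 2.6438)
(Z(6)*(-4 - 4) + N)² = ((-2 + 6)*(-4 - 4) + √1370/14)² = (4*(-8) + √1370/14)² = (-32 + √1370/14)²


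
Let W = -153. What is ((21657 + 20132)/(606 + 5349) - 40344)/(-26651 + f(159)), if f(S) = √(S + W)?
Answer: 6401749587881/4229692359225 + 240206731*√6/4229692359225 ≈ 1.5137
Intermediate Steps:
f(S) = √(-153 + S) (f(S) = √(S - 153) = √(-153 + S))
((21657 + 20132)/(606 + 5349) - 40344)/(-26651 + f(159)) = ((21657 + 20132)/(606 + 5349) - 40344)/(-26651 + √(-153 + 159)) = (41789/5955 - 40344)/(-26651 + √6) = -240206731/(5955*(-26651 + √6))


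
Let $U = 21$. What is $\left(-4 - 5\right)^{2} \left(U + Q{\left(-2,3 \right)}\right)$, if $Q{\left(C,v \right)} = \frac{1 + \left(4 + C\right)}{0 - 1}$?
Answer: $1458$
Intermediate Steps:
$Q{\left(C,v \right)} = -5 - C$ ($Q{\left(C,v \right)} = \frac{5 + C}{-1} = \left(5 + C\right) \left(-1\right) = -5 - C$)
$\left(-4 - 5\right)^{2} \left(U + Q{\left(-2,3 \right)}\right) = \left(-4 - 5\right)^{2} \left(21 - 3\right) = \left(-9\right)^{2} \left(21 + \left(-5 + 2\right)\right) = 81 \left(21 - 3\right) = 81 \cdot 18 = 1458$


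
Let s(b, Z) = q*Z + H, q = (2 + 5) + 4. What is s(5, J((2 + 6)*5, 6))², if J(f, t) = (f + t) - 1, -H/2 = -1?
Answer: 247009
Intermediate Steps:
q = 11 (q = 7 + 4 = 11)
H = 2 (H = -2*(-1) = 2)
J(f, t) = -1 + f + t
s(b, Z) = 2 + 11*Z (s(b, Z) = 11*Z + 2 = 2 + 11*Z)
s(5, J((2 + 6)*5, 6))² = (2 + 11*(-1 + (2 + 6)*5 + 6))² = (2 + 11*(-1 + 8*5 + 6))² = (2 + 11*(-1 + 40 + 6))² = (2 + 11*45)² = (2 + 495)² = 497² = 247009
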